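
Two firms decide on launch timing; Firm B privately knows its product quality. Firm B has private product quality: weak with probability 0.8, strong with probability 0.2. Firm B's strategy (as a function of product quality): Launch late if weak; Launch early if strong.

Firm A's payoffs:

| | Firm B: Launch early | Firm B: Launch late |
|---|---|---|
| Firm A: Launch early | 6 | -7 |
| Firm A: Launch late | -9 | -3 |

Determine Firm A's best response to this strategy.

Launch late

E[Launch early] = 0.8·(-7) + 0.2·(6) = -4.4
E[Launch late] = 0.8·(-3) + 0.2·(-9) = -4.2
Best response: Launch late (-4.2 is the largest).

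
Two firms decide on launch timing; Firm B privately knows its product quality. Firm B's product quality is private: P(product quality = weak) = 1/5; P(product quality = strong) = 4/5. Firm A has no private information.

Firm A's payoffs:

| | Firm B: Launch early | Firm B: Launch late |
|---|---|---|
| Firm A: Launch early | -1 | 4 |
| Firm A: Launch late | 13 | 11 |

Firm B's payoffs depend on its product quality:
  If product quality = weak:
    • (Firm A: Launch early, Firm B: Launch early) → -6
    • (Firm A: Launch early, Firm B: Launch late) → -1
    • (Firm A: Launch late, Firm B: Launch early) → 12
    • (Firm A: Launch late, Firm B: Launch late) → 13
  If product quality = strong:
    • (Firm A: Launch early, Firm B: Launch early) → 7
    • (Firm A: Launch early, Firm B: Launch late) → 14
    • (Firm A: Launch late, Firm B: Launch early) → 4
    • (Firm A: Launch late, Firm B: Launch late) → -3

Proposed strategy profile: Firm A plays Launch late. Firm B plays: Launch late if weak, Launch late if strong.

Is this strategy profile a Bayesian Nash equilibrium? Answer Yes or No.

No

Firm A plays Launch late: E[Launch late] = 1/5·(11) + 4/5·(11) = 11; E[Launch early] = 4. Best-responding. ✓
Firm B (product quality weak), facing Launch late: Launch early gives 12, Launch late gives 13. Proposed Launch late is best. ✓
Firm B (product quality strong), facing Launch late: Launch early gives 4, Launch late gives -3. Proposed Launch late is not best — profitable deviation exists. ✗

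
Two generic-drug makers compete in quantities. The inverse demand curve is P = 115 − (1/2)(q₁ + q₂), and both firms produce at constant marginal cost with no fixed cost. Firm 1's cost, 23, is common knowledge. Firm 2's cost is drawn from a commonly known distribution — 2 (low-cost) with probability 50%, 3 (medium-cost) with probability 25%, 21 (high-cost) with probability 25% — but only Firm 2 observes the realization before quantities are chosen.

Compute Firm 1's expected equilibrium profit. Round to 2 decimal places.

1283.56

Each type of Firm 2 best-responds to q₁; Firm 1 best-responds to the expected q₂ over Firm 2's types.
Firm 2 with cost c maximizes (115 − (1/2)(q₁+q₂) − c)·q₂, giving q₂(c) = (115 − c − (1/2)q₁).
E[c₂] = 0.5·2 + 0.25·3 + 0.25·21 = 7
Firm 1's FOC against E[q₂] yields q₁ = (115 − 2·23 + E[c₂])/(3/2) = (115 − 46 + 7)/(3/2) = 50.6667.
E[P] = 115 − (1/2)·(q₁ + E[q₂]) = 48.3333; Firm 1's expected profit = (E[P] − 23)·q₁ = (48.3333 − 23)·50.6667 = 1283.56.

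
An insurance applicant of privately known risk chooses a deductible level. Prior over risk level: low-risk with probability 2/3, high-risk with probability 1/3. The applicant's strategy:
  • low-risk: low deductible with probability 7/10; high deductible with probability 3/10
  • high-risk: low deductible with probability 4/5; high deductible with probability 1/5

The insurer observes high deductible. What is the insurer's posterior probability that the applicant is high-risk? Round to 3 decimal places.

0.250

Apply Bayes' rule using the sender's strategy as the likelihood.
P(high deductible) = (2/3)·(3/10) + (1/3)·(1/5) = 4/15
P(high-risk | high deductible) = ((1/3)·(1/5)) / (4/15) = (1/15) / (4/15) = 1/4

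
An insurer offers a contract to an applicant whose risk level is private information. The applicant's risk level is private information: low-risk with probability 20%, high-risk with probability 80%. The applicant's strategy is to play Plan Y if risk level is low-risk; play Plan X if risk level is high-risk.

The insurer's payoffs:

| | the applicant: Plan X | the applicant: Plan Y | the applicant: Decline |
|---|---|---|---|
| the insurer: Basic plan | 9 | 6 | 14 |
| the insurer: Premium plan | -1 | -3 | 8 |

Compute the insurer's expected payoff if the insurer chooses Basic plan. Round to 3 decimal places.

8.400

E[Basic plan] = 0.2·6 + 0.8·9 = 1.2 + 7.2 = 8.4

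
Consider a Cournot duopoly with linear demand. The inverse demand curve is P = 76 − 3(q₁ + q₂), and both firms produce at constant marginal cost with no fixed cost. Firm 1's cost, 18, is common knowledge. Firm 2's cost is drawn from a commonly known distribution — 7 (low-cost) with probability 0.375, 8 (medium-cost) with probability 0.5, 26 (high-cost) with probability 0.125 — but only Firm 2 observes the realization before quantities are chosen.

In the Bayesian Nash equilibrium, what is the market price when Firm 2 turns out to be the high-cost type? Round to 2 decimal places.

42.69

Firm 2 with cost c maximizes (76 − 3(q₁+q₂) − c)·q₂, giving q₂(c) = (76 − c − 3q₁)/6.
E[c₂] = 0.375·7 + 0.5·8 + 0.125·26 = 9.875
Firm 1's FOC against E[q₂] yields q₁ = (76 − 2·18 + E[c₂])/9 = (76 − 36 + 9.875)/9 = 5.54167.
q₂(high-cost) = 5.5625, so P = 76 − 3·(5.54167 + 5.5625) = 42.6875.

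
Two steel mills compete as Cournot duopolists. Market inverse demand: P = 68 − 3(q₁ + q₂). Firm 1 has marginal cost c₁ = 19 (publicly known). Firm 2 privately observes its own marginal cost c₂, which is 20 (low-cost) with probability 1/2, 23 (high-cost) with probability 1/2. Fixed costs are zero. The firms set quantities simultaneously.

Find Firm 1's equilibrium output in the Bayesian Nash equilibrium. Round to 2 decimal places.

Firm 2 with cost c maximizes (68 − 3(q₁+q₂) − c)·q₂, giving q₂(c) = (68 − c − 3q₁)/6.
E[c₂] = 1/2·20 + 1/2·23 = 21.5
Firm 1's FOC against E[q₂] yields q₁ = (68 − 2·19 + E[c₂])/9 = (68 − 38 + 21.5)/9 = 5.72222.

5.72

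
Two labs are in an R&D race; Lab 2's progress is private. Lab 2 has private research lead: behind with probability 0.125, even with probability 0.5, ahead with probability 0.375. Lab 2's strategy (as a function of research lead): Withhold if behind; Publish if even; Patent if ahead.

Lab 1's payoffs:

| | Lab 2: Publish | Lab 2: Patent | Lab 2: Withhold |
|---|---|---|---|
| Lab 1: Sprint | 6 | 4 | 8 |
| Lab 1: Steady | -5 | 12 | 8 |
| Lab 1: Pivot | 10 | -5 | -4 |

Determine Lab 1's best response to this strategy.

Sprint

Compute Lab 1's expected payoff for each action, taking the expectation over Lab 2's type.
E[Sprint] = 0.125·(8) + 0.5·(6) + 0.375·(4) = 5.5
E[Steady] = 0.125·(8) + 0.5·(-5) + 0.375·(12) = 3
E[Pivot] = 0.125·(-4) + 0.5·(10) + 0.375·(-5) = 2.625
Best response: Sprint (5.5 is the largest).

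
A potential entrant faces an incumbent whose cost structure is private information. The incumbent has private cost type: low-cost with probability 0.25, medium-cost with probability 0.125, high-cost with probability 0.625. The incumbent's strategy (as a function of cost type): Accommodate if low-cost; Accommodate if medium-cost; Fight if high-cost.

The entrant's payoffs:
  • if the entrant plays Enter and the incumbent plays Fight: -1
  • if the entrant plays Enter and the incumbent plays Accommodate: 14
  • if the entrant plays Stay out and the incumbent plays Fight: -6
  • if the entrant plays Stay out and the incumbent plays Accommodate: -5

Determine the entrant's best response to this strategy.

E[Enter] = 0.25·(14) + 0.125·(14) + 0.625·(-1) = 4.625
E[Stay out] = 0.25·(-5) + 0.125·(-5) + 0.625·(-6) = -5.625
Best response: Enter (4.625 is the largest).

Enter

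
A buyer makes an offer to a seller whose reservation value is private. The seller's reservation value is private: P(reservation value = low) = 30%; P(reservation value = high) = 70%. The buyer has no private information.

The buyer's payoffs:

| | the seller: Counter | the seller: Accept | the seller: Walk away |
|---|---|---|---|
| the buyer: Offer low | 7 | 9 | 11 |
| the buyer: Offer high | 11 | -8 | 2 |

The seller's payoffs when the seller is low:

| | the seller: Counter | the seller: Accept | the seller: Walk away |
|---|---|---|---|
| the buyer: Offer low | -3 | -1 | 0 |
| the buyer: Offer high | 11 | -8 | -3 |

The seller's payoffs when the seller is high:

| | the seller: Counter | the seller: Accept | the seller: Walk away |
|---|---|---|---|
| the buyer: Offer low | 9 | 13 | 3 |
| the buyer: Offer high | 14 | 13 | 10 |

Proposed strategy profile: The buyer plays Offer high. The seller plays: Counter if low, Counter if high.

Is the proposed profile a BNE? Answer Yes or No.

A profile is a BNE iff every type of every player is best-responding given beliefs about the other side.
The buyer plays Offer high: E[Offer high] = 0.3·(11) + 0.7·(11) = 11; E[Offer low] = 7. Best-responding. ✓
The seller (reservation value low), facing Offer high: Counter gives 11, Accept gives -8, Walk away gives -3. Proposed Counter is best. ✓
The seller (reservation value high), facing Offer high: Counter gives 14, Accept gives 13, Walk away gives 10. Proposed Counter is best. ✓

Yes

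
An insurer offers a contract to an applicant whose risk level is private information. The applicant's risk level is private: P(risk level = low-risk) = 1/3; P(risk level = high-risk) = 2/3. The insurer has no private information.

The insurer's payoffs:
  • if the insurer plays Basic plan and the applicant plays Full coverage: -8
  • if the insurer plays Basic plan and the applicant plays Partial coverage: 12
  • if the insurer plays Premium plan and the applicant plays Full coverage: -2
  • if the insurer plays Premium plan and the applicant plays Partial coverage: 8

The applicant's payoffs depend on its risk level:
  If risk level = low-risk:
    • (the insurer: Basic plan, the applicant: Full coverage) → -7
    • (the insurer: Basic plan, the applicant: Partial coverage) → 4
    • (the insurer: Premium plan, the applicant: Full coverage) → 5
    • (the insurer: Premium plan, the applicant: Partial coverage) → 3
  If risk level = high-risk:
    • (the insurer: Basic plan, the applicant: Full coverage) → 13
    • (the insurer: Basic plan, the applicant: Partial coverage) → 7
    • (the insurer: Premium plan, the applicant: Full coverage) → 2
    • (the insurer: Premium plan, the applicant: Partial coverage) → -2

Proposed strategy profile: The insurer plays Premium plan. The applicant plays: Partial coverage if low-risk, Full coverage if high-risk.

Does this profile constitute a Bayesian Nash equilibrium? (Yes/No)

No

A profile is a BNE iff every type of every player is best-responding given beliefs about the other side.
The insurer plays Premium plan: E[Premium plan] = 1/3·(8) + 2/3·(-2) = 4/3; E[Basic plan] = -4/3. Best-responding. ✓
The applicant (risk level low-risk), facing Premium plan: Full coverage gives 5, Partial coverage gives 3. Proposed Partial coverage is not best — profitable deviation exists. ✗
The applicant (risk level high-risk), facing Premium plan: Full coverage gives 2, Partial coverage gives -2. Proposed Full coverage is best. ✓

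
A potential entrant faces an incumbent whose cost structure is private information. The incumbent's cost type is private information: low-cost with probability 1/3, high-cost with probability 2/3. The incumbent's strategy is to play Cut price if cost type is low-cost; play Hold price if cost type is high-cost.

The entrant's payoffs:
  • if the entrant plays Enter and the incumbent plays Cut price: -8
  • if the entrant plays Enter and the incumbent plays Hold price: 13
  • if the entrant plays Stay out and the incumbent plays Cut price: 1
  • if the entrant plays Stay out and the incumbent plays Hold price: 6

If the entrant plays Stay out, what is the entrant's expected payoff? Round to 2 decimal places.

E[Stay out] = 1/3·1 + 2/3·6 = 1/3 + 4 = 13/3

4.33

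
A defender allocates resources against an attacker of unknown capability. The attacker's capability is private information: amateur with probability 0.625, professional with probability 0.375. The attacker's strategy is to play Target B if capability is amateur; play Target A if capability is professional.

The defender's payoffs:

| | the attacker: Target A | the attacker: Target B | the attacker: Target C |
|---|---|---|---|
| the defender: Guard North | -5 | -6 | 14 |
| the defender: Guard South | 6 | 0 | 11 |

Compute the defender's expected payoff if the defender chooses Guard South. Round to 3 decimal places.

2.250

E[Guard South] = 0.625·0 + 0.375·6 = 0 + 2.25 = 2.25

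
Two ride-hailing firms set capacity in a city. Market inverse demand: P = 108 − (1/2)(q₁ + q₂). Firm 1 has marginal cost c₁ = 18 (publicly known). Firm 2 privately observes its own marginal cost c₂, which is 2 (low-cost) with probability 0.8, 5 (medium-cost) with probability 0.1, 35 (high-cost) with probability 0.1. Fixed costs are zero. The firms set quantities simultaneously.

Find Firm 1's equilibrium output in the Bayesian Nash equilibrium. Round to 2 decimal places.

Firm 2 with cost c maximizes (108 − (1/2)(q₁+q₂) − c)·q₂, giving q₂(c) = (108 − c − (1/2)q₁).
E[c₂] = 0.8·2 + 0.1·5 + 0.1·35 = 5.6
Firm 1's FOC against E[q₂] yields q₁ = (108 − 2·18 + E[c₂])/(3/2) = (108 − 36 + 5.6)/(3/2) = 51.7333.

51.73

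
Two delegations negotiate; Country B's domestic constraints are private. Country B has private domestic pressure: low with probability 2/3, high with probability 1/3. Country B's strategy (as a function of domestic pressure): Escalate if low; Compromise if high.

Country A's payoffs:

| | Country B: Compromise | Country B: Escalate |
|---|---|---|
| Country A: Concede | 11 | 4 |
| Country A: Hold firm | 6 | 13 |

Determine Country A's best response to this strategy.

Hold firm

Compute Country A's expected payoff for each action, taking the expectation over Country B's type.
E[Concede] = 2/3·(4) + 1/3·(11) = 19/3
E[Hold firm] = 2/3·(13) + 1/3·(6) = 32/3
Best response: Hold firm (32/3 is the largest).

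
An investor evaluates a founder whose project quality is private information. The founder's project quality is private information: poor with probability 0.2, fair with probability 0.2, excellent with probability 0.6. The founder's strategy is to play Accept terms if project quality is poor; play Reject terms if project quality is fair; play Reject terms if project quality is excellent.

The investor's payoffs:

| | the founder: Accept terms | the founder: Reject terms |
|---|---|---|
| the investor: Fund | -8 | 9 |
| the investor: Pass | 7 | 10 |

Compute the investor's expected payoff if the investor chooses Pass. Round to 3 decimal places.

Take the expectation over the founder's project quality, weighting each type's action by its prior probability.
E[Pass] = 0.2·7 + 0.2·10 + 0.6·10 = 1.4 + 2 + 6 = 9.4

9.400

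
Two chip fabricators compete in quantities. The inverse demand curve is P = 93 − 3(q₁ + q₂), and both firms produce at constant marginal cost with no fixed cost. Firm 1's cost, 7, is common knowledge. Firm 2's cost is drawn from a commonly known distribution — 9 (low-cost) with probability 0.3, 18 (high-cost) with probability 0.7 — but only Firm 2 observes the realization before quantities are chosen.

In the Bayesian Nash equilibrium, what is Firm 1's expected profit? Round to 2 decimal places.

329.35

Each type of Firm 2 best-responds to q₁; Firm 1 best-responds to the expected q₂ over Firm 2's types.
Firm 2 with cost c maximizes (93 − 3(q₁+q₂) − c)·q₂, giving q₂(c) = (93 − c − 3q₁)/6.
E[c₂] = 0.3·9 + 0.7·18 = 15.3
Firm 1's FOC against E[q₂] yields q₁ = (93 − 2·7 + E[c₂])/9 = (93 − 14 + 15.3)/9 = 10.4778.
E[P] = 93 − 3·(q₁ + E[q₂]) = 38.4333; Firm 1's expected profit = (E[P] − 7)·q₁ = (38.4333 − 7)·10.4778 = 329.351.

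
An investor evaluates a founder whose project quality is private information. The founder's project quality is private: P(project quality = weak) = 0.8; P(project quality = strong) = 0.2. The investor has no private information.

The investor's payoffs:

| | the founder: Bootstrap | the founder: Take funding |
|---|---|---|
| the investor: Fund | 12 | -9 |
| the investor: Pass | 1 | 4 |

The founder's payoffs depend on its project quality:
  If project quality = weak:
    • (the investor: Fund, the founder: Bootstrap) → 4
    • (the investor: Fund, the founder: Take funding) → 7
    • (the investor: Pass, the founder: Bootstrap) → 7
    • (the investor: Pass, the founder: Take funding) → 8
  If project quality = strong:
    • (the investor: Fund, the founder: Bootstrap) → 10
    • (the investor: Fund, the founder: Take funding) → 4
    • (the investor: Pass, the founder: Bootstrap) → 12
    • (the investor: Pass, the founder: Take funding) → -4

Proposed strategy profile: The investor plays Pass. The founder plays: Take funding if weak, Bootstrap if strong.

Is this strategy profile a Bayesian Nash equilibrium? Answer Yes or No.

A profile is a BNE iff every type of every player is best-responding given beliefs about the other side.
The investor plays Pass: E[Pass] = 0.8·(4) + 0.2·(1) = 3.4; E[Fund] = -4.8. Best-responding. ✓
The founder (project quality weak), facing Pass: Bootstrap gives 7, Take funding gives 8. Proposed Take funding is best. ✓
The founder (project quality strong), facing Pass: Bootstrap gives 12, Take funding gives -4. Proposed Bootstrap is best. ✓

Yes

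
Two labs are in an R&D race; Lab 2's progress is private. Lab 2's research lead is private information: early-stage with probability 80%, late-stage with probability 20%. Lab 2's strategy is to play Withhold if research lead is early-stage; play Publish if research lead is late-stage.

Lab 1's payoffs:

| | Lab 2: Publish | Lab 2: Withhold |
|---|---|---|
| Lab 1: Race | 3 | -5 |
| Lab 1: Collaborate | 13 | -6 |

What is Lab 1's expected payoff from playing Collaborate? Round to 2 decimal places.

-2.20

E[Collaborate] = 0.8·(-6) + 0.2·13 = (-4.8) + 2.6 = -2.2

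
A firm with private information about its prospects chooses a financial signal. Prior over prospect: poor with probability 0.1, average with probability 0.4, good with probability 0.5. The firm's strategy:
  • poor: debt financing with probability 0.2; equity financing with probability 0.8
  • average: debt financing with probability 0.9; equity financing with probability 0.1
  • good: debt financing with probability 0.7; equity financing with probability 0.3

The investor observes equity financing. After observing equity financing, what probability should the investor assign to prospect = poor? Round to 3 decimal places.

0.296

P(equity financing) = 0.1·0.8 + 0.4·0.1 + 0.5·0.3 = 0.27
P(poor | equity financing) = (0.1·0.8) / 0.27 = 0.08 / 0.27 = 0.296296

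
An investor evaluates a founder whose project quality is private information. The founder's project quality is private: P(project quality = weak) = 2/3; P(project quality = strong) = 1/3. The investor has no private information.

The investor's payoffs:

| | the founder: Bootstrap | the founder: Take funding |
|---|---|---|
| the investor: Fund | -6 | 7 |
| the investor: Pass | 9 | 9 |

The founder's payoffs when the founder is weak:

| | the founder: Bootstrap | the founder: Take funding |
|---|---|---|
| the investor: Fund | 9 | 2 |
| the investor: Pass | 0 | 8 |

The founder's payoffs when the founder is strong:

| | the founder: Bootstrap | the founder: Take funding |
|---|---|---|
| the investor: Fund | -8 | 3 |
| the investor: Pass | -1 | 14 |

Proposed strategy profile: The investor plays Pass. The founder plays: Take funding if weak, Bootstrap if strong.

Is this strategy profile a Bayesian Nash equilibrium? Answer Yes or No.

The investor plays Pass: E[Pass] = 2/3·(9) + 1/3·(9) = 9; E[Fund] = 8/3. Best-responding. ✓
The founder (project quality weak), facing Pass: Bootstrap gives 0, Take funding gives 8. Proposed Take funding is best. ✓
The founder (project quality strong), facing Pass: Bootstrap gives -1, Take funding gives 14. Proposed Bootstrap is not best — profitable deviation exists. ✗

No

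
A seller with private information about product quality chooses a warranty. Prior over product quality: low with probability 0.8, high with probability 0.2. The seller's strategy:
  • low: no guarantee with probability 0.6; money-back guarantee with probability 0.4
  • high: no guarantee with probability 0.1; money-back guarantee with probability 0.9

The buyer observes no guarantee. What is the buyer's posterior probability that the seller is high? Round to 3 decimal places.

0.040

P(no guarantee) = 0.8·0.6 + 0.2·0.1 = 0.5
P(high | no guarantee) = (0.2·0.1) / 0.5 = 0.02 / 0.5 = 0.04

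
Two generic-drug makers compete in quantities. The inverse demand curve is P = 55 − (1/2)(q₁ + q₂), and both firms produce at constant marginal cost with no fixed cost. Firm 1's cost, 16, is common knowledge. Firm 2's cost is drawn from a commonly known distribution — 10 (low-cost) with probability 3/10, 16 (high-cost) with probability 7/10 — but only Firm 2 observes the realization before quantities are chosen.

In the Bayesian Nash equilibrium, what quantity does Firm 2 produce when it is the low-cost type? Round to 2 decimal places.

Type-c best response for Firm 2: q₂(c) = (55 − c) − q₁/2.
Firm 1 maximizes expected profit; its first-order condition is 55 − q₁ − (1/2)E[q₂] − 16 = 0.
Substituting E[q₂] and solving: E[c₂] = 14.2, so q₁ = (55 − 2·16 + 14.2)/(3/2) = 24.8.
q₂(low-cost) = (55 − 10 − (1/2)·24.8) = 32.6.

32.60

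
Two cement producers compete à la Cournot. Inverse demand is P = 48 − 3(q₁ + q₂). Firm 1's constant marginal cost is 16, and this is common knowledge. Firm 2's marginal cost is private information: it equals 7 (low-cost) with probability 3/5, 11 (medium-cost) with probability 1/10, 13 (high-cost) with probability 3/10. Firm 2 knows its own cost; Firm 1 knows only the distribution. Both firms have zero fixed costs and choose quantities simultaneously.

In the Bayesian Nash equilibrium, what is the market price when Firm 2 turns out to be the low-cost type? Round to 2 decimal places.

Firm 2 with cost c maximizes (48 − 3(q₁+q₂) − c)·q₂, giving q₂(c) = (48 − c − 3q₁)/6.
E[c₂] = 3/5·7 + 1/10·11 + 3/10·13 = 9.2
Firm 1's FOC against E[q₂] yields q₁ = (48 − 2·16 + E[c₂])/9 = (48 − 32 + 9.2)/9 = 2.8.
q₂(low-cost) = 5.43333, so P = 48 − 3·(2.8 + 5.43333) = 23.3.

23.30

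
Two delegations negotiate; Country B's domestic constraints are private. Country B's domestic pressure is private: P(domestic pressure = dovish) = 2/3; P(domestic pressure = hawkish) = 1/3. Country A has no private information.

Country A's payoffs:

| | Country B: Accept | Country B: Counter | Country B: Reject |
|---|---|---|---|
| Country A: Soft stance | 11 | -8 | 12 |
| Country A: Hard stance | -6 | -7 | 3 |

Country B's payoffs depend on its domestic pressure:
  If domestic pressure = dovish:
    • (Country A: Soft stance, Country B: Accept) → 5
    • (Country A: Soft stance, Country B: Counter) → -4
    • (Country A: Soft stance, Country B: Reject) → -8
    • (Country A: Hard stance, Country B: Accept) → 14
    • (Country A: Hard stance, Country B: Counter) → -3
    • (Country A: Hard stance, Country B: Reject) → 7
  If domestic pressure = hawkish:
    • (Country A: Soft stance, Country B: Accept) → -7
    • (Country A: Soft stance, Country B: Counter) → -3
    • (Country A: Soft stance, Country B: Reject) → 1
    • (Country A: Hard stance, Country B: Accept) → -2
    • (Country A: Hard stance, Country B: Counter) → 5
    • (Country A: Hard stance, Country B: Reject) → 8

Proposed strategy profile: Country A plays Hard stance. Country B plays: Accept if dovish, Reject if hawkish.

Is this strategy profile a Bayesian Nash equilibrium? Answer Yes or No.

No

Country A plays Hard stance: E[Hard stance] = 2/3·(-6) + 1/3·(3) = -3; E[Soft stance] = 34/3. Not best-responding. ✗
Country B (domestic pressure dovish), facing Hard stance: Accept gives 14, Counter gives -3, Reject gives 7. Proposed Accept is best. ✓
Country B (domestic pressure hawkish), facing Hard stance: Accept gives -2, Counter gives 5, Reject gives 8. Proposed Reject is best. ✓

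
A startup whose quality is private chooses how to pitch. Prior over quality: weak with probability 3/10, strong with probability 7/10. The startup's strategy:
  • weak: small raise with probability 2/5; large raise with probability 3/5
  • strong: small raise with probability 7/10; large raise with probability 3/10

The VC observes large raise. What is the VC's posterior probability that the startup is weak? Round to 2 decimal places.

0.46

Apply Bayes' rule using the sender's strategy as the likelihood.
P(large raise) = (3/10)·(3/5) + (7/10)·(3/10) = 39/100
P(weak | large raise) = ((3/10)·(3/5)) / (39/100) = (9/50) / (39/100) = 6/13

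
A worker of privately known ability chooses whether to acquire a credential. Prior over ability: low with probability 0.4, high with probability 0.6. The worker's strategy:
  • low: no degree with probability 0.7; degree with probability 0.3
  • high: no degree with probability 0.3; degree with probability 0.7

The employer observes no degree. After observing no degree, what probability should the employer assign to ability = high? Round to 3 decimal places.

0.391

Apply Bayes' rule using the sender's strategy as the likelihood.
P(no degree) = 0.4·0.7 + 0.6·0.3 = 0.46
P(high | no degree) = (0.6·0.3) / 0.46 = 0.18 / 0.46 = 0.391304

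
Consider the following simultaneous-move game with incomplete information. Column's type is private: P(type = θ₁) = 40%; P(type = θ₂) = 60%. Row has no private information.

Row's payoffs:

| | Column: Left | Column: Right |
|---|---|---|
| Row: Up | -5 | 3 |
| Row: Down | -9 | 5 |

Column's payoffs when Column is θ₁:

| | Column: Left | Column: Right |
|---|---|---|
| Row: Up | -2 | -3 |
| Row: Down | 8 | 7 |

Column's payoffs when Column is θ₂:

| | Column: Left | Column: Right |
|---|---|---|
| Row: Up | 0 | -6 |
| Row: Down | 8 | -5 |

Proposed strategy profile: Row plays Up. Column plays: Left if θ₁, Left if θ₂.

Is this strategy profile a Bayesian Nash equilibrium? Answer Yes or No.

Yes

Row plays Up: E[Up] = 0.4·(-5) + 0.6·(-5) = -5; E[Down] = -9. Best-responding. ✓
Column (type θ₁), facing Up: Left gives -2, Right gives -3. Proposed Left is best. ✓
Column (type θ₂), facing Up: Left gives 0, Right gives -6. Proposed Left is best. ✓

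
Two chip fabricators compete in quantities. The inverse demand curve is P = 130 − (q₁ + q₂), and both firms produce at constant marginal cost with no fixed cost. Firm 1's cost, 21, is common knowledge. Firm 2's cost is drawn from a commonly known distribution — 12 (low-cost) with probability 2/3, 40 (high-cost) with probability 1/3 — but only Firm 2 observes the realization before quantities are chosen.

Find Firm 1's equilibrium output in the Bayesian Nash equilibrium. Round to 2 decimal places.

Firm 2 with cost c maximizes (130 − (q₁+q₂) − c)·q₂, giving q₂(c) = (130 − c − q₁)/2.
E[c₂] = 2/3·12 + 1/3·40 = 21.3333
Firm 1's FOC against E[q₂] yields q₁ = (130 − 2·21 + E[c₂])/3 = (130 − 42 + 21.3333)/3 = 36.4444.

36.44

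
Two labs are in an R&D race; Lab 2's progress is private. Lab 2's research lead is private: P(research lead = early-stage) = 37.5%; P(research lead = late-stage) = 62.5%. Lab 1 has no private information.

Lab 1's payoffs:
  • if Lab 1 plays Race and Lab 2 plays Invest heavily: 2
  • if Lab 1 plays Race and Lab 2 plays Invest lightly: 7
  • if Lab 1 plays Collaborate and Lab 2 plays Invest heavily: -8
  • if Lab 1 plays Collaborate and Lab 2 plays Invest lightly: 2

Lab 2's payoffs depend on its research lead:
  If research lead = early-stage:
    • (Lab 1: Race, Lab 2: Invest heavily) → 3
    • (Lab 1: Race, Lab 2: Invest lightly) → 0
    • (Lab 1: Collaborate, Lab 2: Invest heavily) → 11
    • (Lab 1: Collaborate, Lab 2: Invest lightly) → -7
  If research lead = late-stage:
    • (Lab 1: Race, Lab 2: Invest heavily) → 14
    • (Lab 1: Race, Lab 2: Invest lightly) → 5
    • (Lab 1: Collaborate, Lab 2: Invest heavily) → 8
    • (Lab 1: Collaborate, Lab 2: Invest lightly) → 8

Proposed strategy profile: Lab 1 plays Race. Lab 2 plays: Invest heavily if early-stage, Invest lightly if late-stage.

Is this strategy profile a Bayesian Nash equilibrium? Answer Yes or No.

No

Lab 1 plays Race: E[Race] = 0.375·(2) + 0.625·(7) = 5.125; E[Collaborate] = -1.75. Best-responding. ✓
Lab 2 (research lead early-stage), facing Race: Invest heavily gives 3, Invest lightly gives 0. Proposed Invest heavily is best. ✓
Lab 2 (research lead late-stage), facing Race: Invest heavily gives 14, Invest lightly gives 5. Proposed Invest lightly is not best — profitable deviation exists. ✗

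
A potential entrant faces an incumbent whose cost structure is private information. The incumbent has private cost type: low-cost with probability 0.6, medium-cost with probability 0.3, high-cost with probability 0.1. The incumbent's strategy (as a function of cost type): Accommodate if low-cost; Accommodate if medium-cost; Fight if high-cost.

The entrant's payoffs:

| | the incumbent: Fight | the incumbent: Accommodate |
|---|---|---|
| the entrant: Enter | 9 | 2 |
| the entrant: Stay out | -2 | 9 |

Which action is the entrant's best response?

Compute the entrant's expected payoff for each action, taking the expectation over the incumbent's type.
E[Enter] = 0.6·(2) + 0.3·(2) + 0.1·(9) = 2.7
E[Stay out] = 0.6·(9) + 0.3·(9) + 0.1·(-2) = 7.9
Best response: Stay out (7.9 is the largest).

Stay out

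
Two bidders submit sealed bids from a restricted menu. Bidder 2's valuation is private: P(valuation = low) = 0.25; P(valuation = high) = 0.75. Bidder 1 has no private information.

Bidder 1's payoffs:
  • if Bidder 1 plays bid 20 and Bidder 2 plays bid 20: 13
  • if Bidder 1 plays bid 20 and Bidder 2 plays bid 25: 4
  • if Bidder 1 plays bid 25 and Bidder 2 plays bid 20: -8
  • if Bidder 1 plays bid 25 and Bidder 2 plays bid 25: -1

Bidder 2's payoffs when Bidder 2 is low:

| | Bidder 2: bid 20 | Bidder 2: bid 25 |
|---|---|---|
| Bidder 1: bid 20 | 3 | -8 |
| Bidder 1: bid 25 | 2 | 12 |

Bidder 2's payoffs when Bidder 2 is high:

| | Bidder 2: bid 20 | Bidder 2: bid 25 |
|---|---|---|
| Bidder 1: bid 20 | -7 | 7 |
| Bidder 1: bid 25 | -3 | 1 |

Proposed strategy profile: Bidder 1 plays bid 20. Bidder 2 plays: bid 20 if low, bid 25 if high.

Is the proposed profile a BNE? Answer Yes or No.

A profile is a BNE iff every type of every player is best-responding given beliefs about the other side.
Bidder 1 plays bid 20: E[bid 20] = 0.25·(13) + 0.75·(4) = 6.25; E[bid 25] = -2.75. Best-responding. ✓
Bidder 2 (valuation low), facing bid 20: bid 20 gives 3, bid 25 gives -8. Proposed bid 20 is best. ✓
Bidder 2 (valuation high), facing bid 20: bid 20 gives -7, bid 25 gives 7. Proposed bid 25 is best. ✓

Yes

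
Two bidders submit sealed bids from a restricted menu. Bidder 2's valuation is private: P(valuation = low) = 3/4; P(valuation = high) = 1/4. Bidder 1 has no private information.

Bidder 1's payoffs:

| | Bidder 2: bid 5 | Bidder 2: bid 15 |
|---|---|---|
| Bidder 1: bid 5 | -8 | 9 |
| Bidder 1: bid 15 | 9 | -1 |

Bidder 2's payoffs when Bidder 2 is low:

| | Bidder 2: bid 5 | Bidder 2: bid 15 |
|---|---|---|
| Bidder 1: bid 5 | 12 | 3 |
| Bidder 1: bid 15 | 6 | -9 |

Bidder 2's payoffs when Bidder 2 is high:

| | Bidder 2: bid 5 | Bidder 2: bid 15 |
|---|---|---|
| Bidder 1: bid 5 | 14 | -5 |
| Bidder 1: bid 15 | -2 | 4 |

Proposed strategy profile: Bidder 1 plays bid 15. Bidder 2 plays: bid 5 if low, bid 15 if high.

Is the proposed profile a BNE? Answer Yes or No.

Yes

Bidder 1 plays bid 15: E[bid 15] = 3/4·(9) + 1/4·(-1) = 13/2; E[bid 5] = -15/4. Best-responding. ✓
Bidder 2 (valuation low), facing bid 15: bid 5 gives 6, bid 15 gives -9. Proposed bid 5 is best. ✓
Bidder 2 (valuation high), facing bid 15: bid 5 gives -2, bid 15 gives 4. Proposed bid 15 is best. ✓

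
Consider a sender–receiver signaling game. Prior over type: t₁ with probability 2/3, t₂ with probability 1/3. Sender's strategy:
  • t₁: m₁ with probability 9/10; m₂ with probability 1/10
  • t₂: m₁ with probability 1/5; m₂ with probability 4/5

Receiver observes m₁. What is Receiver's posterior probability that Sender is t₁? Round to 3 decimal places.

P(m₁) = (2/3)·(9/10) + (1/3)·(1/5) = 2/3
P(t₁ | m₁) = ((2/3)·(9/10)) / (2/3) = (3/5) / (2/3) = 9/10

0.900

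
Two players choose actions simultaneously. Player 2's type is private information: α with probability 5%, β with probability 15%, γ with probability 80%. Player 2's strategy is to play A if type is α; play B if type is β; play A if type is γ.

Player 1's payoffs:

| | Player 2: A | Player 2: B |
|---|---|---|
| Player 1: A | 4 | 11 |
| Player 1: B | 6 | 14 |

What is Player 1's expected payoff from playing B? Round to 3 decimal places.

Take the expectation over Player 2's type, weighting each type's action by its prior probability.
E[B] = 0.05·6 + 0.15·14 + 0.8·6 = 0.3 + 2.1 + 4.8 = 7.2

7.200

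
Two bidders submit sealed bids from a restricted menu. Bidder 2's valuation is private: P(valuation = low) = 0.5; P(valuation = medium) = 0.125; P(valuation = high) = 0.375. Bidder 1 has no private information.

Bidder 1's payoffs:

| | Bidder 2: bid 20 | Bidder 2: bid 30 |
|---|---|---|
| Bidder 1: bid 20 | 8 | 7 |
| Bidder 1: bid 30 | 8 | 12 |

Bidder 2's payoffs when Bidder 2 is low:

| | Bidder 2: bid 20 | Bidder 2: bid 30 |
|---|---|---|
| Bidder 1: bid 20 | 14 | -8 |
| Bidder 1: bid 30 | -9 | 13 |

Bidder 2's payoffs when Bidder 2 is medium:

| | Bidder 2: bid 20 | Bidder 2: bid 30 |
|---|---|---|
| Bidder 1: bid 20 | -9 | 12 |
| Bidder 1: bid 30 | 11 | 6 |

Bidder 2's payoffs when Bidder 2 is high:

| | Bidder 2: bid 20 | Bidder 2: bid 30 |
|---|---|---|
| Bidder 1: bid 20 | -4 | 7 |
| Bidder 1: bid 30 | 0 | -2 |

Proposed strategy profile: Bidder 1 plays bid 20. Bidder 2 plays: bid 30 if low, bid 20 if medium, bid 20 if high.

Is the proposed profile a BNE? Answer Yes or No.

Bidder 1 plays bid 20: E[bid 20] = 0.5·(7) + 0.125·(8) + 0.375·(8) = 7.5; E[bid 30] = 10. Not best-responding. ✗
Bidder 2 (valuation low), facing bid 20: bid 20 gives 14, bid 30 gives -8. Proposed bid 30 is not best — profitable deviation exists. ✗
Bidder 2 (valuation medium), facing bid 20: bid 20 gives -9, bid 30 gives 12. Proposed bid 20 is not best — profitable deviation exists. ✗
Bidder 2 (valuation high), facing bid 20: bid 20 gives -4, bid 30 gives 7. Proposed bid 20 is not best — profitable deviation exists. ✗

No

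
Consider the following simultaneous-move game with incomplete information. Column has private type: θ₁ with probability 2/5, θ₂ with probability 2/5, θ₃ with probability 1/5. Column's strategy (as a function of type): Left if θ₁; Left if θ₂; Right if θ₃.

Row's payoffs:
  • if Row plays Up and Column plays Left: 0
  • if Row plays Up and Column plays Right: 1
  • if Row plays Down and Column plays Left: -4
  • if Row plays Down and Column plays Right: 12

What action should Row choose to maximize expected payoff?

Compute Row's expected payoff for each action, taking the expectation over Column's type.
E[Up] = 2/5·(0) + 2/5·(0) + 1/5·(1) = 1/5
E[Down] = 2/5·(-4) + 2/5·(-4) + 1/5·(12) = -4/5
Best response: Up (1/5 is the largest).

Up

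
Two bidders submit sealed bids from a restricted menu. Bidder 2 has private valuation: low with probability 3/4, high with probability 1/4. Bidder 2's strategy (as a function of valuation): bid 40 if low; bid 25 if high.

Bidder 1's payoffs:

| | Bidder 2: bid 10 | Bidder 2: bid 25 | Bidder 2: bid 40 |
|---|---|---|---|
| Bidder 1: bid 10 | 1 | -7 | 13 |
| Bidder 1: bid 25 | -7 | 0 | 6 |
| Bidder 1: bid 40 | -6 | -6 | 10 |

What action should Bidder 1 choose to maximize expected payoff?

bid 10

E[bid 10] = 3/4·(13) + 1/4·(-7) = 8
E[bid 25] = 3/4·(6) + 1/4·(0) = 9/2
E[bid 40] = 3/4·(10) + 1/4·(-6) = 6
Best response: bid 10 (8 is the largest).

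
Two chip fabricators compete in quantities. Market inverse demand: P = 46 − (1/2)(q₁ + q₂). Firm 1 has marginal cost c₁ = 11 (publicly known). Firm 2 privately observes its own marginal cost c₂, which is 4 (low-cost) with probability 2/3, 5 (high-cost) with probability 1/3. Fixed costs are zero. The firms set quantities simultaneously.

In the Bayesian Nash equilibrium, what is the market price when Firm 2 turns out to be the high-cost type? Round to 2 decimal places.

20.78

Firm 2 with cost c maximizes (46 − (1/2)(q₁+q₂) − c)·q₂, giving q₂(c) = (46 − c − (1/2)q₁).
E[c₂] = 2/3·4 + 1/3·5 = 4.33333
Firm 1's FOC against E[q₂] yields q₁ = (46 − 2·11 + E[c₂])/(3/2) = (46 − 22 + 4.33333)/(3/2) = 18.8889.
q₂(high-cost) = 31.5556, so P = 46 − (1/2)·(18.8889 + 31.5556) = 20.7778.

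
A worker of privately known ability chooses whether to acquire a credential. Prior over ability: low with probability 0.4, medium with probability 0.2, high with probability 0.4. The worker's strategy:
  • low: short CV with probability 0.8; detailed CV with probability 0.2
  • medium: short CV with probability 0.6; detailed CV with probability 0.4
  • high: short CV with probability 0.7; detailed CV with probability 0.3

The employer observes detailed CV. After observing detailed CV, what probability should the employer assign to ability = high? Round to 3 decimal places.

0.429

P(detailed CV) = 0.4·0.2 + 0.2·0.4 + 0.4·0.3 = 0.28
P(high | detailed CV) = (0.4·0.3) / 0.28 = 0.12 / 0.28 = 0.428571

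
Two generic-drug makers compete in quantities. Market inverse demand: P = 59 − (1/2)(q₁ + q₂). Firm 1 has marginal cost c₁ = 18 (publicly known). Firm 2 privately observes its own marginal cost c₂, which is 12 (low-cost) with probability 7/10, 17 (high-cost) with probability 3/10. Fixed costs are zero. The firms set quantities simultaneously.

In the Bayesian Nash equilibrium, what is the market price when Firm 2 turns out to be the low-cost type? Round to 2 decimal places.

Firm 2 with cost c maximizes (59 − (1/2)(q₁+q₂) − c)·q₂, giving q₂(c) = (59 − c − (1/2)q₁).
E[c₂] = 7/10·12 + 3/10·17 = 13.5
Firm 1's FOC against E[q₂] yields q₁ = (59 − 2·18 + E[c₂])/(3/2) = (59 − 36 + 13.5)/(3/2) = 24.3333.
q₂(low-cost) = 34.8333, so P = 59 − (1/2)·(24.3333 + 34.8333) = 29.4167.

29.42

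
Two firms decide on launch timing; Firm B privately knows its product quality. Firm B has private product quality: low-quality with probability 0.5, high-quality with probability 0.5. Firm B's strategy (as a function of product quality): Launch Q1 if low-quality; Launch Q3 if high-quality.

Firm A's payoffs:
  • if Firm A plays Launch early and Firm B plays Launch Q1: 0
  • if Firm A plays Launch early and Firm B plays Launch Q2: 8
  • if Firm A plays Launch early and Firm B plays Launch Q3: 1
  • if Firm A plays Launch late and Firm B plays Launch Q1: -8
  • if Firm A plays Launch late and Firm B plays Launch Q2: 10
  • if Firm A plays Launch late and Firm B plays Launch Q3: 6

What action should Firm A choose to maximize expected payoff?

E[Launch early] = 0.5·(0) + 0.5·(1) = 0.5
E[Launch late] = 0.5·(-8) + 0.5·(6) = -1
Best response: Launch early (0.5 is the largest).

Launch early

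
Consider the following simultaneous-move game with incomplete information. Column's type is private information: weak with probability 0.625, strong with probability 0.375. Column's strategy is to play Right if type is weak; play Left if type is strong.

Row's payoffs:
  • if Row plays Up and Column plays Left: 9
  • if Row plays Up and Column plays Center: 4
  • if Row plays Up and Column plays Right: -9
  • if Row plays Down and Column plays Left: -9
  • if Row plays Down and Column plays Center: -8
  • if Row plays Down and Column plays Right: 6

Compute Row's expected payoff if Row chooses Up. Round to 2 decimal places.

E[Up] = 0.625·(-9) + 0.375·9 = (-5.625) + 3.375 = -2.25

-2.25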